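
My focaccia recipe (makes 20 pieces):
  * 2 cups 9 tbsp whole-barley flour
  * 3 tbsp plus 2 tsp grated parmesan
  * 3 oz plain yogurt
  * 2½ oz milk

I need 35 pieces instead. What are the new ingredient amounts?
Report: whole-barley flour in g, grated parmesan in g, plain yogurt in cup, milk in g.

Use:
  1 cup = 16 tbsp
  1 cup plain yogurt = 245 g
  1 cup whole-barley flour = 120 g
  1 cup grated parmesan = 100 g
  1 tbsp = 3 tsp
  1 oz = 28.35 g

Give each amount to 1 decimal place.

whole-barley flour: 538.1 g; grated parmesan: 40.1 g; plain yogurt: 0.6 cup; milk: 124.0 g

Scaling factor: 35/20 = 7/4 = 1.75.
whole-barley flour: (2 cup + 9 tbsp = 2.5625 cup) × 7/4 × 120 g/cup ≈ 538.1 g
grated parmesan: (3 tbsp + 2 tsp = 11/3 tbsp) × 7/4 ÷ 16 tbsp/cup × 100 g/cup ≈ 40.1 g
plain yogurt: 3 oz × 7/4 × 28.35 g/oz ÷ 245 g/cup ≈ 0.6 cup
milk: 2.5 oz × 7/4 × 28.35 g/oz ≈ 124.0 g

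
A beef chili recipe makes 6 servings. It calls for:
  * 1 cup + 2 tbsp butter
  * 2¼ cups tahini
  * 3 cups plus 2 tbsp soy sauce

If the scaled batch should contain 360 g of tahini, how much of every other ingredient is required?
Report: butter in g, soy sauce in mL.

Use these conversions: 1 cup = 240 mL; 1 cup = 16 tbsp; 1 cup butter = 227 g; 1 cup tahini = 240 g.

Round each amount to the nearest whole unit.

The original recipe has 540 g of tahini, so the scaling factor is 360 ÷ 540 = 2/3.
butter: (1 cup + 2 tbsp = 1.125 cup) × 2/3 × 227 g/cup ≈ 170 g
soy sauce: (3 cup + 2 tbsp = 3.125 cup) × 2/3 × 240 mL/cup = 500 mL

butter: 170 g; soy sauce: 500 mL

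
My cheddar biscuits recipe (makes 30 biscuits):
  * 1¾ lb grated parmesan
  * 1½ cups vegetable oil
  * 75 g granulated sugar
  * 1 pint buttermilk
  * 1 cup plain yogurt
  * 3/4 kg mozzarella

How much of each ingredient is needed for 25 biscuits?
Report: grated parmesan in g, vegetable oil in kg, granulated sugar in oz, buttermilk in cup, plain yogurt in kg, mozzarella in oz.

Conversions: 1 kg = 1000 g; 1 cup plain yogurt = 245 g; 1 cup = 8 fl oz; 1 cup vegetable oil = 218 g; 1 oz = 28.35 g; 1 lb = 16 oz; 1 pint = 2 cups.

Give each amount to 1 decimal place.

grated parmesan: 661.5 g; vegetable oil: 0.3 kg; granulated sugar: 2.2 oz; buttermilk: 1.7 cup; plain yogurt: 0.2 kg; mozzarella: 22.0 oz

Scaling factor: 25/30 = 5/6.
grated parmesan: 1.75 lb × 5/6 × 16 oz/lb × 28.35 g/oz = 661.5 g
vegetable oil: 1.5 cup × 5/6 × 218 g/cup ÷ 1000 g/kg ≈ 0.3 kg
granulated sugar: 75 g × 5/6 ÷ 28.35 g/oz ≈ 2.2 oz
buttermilk: 1 pint × 5/6 × 2 cup/pint ≈ 1.7 cup
plain yogurt: 1 cup × 5/6 × 245 g/cup ÷ 1000 g/kg ≈ 0.2 kg
mozzarella: 0.75 kg × 5/6 × 1000 g/kg ÷ 28.35 g/oz ≈ 22.0 oz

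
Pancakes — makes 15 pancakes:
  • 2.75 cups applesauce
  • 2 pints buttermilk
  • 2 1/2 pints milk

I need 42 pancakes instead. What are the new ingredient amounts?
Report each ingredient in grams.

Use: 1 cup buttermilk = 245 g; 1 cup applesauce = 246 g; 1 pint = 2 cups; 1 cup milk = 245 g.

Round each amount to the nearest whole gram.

applesauce: 1894 g; buttermilk: 2744 g; milk: 3430 g

Scaling factor: 42/15 = 14/5 = 2.8.
applesauce: 2.75 cup × 14/5 × 246 g/cup ≈ 1894 g
buttermilk: 2 pint × 14/5 × 2 cup/pint × 245 g/cup = 2744 g
milk: 2.5 pint × 14/5 × 2 cup/pint × 245 g/cup = 3430 g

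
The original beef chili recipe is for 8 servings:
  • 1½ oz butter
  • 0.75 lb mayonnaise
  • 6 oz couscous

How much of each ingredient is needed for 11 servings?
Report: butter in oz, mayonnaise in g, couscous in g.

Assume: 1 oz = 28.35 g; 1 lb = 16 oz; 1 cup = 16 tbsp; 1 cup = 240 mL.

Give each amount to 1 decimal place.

Scaling factor: 11/8 = 1.375.
butter: 1.5 oz × 11/8 ≈ 2.1 oz
mayonnaise: 0.75 lb × 11/8 × 16 oz/lb × 28.35 g/oz ≈ 467.8 g
couscous: 6 oz × 11/8 × 28.35 g/oz ≈ 233.9 g

butter: 2.1 oz; mayonnaise: 467.8 g; couscous: 233.9 g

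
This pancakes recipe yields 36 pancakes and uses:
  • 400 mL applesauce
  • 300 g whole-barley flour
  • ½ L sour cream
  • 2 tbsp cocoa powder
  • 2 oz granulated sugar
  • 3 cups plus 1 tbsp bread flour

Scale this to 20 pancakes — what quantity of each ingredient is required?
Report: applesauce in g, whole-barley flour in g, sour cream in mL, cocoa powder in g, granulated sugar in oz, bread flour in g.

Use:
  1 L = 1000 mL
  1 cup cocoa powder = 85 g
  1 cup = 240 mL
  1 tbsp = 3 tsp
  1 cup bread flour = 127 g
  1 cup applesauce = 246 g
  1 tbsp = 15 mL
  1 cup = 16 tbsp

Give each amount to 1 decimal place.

applesauce: 227.8 g; whole-barley flour: 166.7 g; sour cream: 277.8 mL; cocoa powder: 5.9 g; granulated sugar: 1.1 oz; bread flour: 216.1 g

Scaling factor: 20/36 = 5/9.
applesauce: 400 mL × 5/9 ÷ 240 mL/cup × 246 g/cup ≈ 227.8 g
whole-barley flour: 300 g × 5/9 ≈ 166.7 g
sour cream: 0.5 L × 5/9 × 1000 mL/L ≈ 277.8 mL
cocoa powder: 2 tbsp × 5/9 ÷ 16 tbsp/cup × 85 g/cup ≈ 5.9 g
granulated sugar: 2 oz × 5/9 ≈ 1.1 oz
bread flour: (3 cup + 1 tbsp = 3.0625 cup) × 5/9 × 127 g/cup ≈ 216.1 g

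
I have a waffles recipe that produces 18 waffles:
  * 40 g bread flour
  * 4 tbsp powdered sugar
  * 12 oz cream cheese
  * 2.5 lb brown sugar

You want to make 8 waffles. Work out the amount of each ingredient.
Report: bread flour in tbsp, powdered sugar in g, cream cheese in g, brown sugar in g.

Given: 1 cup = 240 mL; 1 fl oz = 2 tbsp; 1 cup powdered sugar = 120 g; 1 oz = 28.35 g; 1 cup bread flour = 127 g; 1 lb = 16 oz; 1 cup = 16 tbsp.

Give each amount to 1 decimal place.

Scaling factor: 8/18 = 4/9.
bread flour: 40 g × 4/9 ÷ 127 g/cup × 16 tbsp/cup ≈ 2.2 tbsp
powdered sugar: 4 tbsp × 4/9 ÷ 16 tbsp/cup × 120 g/cup ≈ 13.3 g
cream cheese: 12 oz × 4/9 × 28.35 g/oz = 151.2 g
brown sugar: 2.5 lb × 4/9 × 16 oz/lb × 28.35 g/oz = 504.0 g

bread flour: 2.2 tbsp; powdered sugar: 13.3 g; cream cheese: 151.2 g; brown sugar: 504.0 g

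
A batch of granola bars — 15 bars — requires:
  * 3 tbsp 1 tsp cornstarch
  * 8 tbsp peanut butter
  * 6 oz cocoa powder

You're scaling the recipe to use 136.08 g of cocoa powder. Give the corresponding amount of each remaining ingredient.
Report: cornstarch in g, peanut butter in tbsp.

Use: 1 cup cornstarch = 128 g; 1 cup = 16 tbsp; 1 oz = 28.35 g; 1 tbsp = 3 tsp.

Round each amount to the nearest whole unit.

cornstarch: 21 g; peanut butter: 6 tbsp

The original recipe has 170.1 g of cocoa powder, so the scaling factor is 136.08 ÷ 170.1 = 4/5 = 0.8.
cornstarch: (3 tbsp + 1 tsp = 10/3 tbsp) × 4/5 ÷ 16 tbsp/cup × 128 g/cup ≈ 21 g
peanut butter: 8 tbsp × 4/5 ≈ 6 tbsp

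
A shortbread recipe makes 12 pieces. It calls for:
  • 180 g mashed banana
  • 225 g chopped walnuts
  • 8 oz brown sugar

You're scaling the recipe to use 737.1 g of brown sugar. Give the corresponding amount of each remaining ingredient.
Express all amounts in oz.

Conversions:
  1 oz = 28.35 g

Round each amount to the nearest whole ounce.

mashed banana: 21 oz; chopped walnuts: 26 oz

The original recipe has 226.8 g of brown sugar, so the scaling factor is 737.1 ÷ 226.8 = 13/4 = 3.25.
mashed banana: 180 g × 13/4 ÷ 28.35 g/oz ≈ 21 oz
chopped walnuts: 225 g × 13/4 ÷ 28.35 g/oz ≈ 26 oz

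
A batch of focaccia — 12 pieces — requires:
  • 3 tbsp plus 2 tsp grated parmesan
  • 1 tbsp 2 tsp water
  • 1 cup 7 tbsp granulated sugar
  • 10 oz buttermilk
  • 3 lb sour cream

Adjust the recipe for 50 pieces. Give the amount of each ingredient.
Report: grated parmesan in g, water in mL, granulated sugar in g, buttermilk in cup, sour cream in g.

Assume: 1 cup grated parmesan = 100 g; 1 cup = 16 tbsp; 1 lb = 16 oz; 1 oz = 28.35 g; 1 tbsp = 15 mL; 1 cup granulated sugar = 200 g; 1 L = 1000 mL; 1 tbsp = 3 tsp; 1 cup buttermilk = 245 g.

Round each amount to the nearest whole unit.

grated parmesan: 95 g; water: 104 mL; granulated sugar: 1198 g; buttermilk: 5 cup; sour cream: 5670 g

Scaling factor: 50/12 = 25/6.
grated parmesan: (3 tbsp + 2 tsp = 11/3 tbsp) × 25/6 ÷ 16 tbsp/cup × 100 g/cup ≈ 95 g
water: (1 tbsp + 2 tsp = 5/3 tbsp) × 25/6 × 15 mL/tbsp ≈ 104 mL
granulated sugar: (1 cup + 7 tbsp = 1.4375 cup) × 25/6 × 200 g/cup ≈ 1198 g
buttermilk: 10 oz × 25/6 × 28.35 g/oz ÷ 245 g/cup ≈ 5 cup
sour cream: 3 lb × 25/6 × 16 oz/lb × 28.35 g/oz = 5670 g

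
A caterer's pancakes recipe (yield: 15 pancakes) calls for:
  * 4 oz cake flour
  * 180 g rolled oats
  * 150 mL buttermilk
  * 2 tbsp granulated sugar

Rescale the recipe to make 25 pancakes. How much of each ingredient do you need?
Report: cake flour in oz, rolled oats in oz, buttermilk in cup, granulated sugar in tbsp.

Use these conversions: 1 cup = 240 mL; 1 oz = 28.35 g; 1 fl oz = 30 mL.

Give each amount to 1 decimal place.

Scaling factor: 25/15 = 5/3.
cake flour: 4 oz × 5/3 ≈ 6.7 oz
rolled oats: 180 g × 5/3 ÷ 28.35 g/oz ≈ 10.6 oz
buttermilk: 150 mL × 5/3 ÷ 240 mL/cup ≈ 1.0 cup
granulated sugar: 2 tbsp × 5/3 ≈ 3.3 tbsp

cake flour: 6.7 oz; rolled oats: 10.6 oz; buttermilk: 1.0 cup; granulated sugar: 3.3 tbsp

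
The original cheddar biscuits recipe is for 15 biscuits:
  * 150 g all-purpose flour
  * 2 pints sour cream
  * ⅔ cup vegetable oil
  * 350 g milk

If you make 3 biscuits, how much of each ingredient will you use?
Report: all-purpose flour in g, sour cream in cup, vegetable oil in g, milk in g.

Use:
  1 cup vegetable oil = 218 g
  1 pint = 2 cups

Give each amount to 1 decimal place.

all-purpose flour: 30.0 g; sour cream: 0.8 cup; vegetable oil: 29.1 g; milk: 70.0 g

Scaling factor: 3/15 = 1/5 = 0.2.
all-purpose flour: 150 g × 1/5 = 30.0 g
sour cream: 2 pint × 1/5 × 2 cup/pint = 0.8 cup
vegetable oil: 2/3 cup × 1/5 × 218 g/cup ≈ 29.1 g
milk: 350 g × 1/5 = 70.0 g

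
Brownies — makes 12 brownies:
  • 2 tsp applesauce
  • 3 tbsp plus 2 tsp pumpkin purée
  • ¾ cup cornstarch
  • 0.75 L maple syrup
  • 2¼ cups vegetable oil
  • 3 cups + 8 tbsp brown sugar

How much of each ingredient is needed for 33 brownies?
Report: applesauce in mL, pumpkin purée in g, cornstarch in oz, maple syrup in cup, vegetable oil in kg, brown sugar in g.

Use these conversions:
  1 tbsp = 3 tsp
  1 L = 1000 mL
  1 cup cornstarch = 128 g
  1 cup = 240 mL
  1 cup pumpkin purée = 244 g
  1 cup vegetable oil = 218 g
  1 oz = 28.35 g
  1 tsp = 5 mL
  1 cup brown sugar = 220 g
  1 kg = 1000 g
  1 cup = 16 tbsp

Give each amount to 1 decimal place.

Scaling factor: 33/12 = 11/4 = 2.75.
applesauce: 2 tsp × 11/4 × 5 mL/tsp = 27.5 mL
pumpkin purée: (3 tbsp + 2 tsp = 11/3 tbsp) × 11/4 ÷ 16 tbsp/cup × 244 g/cup ≈ 153.8 g
cornstarch: 0.75 cup × 11/4 × 128 g/cup ÷ 28.35 g/oz ≈ 9.3 oz
maple syrup: 0.75 L × 11/4 × 1000 mL/L ÷ 240 mL/cup ≈ 8.6 cup
vegetable oil: 2.25 cup × 11/4 × 218 g/cup ÷ 1000 g/kg ≈ 1.3 kg
brown sugar: (3 cup + 8 tbsp = 3.5 cup) × 11/4 × 220 g/cup = 2117.5 g

applesauce: 27.5 mL; pumpkin purée: 153.8 g; cornstarch: 9.3 oz; maple syrup: 8.6 cup; vegetable oil: 1.3 kg; brown sugar: 2117.5 g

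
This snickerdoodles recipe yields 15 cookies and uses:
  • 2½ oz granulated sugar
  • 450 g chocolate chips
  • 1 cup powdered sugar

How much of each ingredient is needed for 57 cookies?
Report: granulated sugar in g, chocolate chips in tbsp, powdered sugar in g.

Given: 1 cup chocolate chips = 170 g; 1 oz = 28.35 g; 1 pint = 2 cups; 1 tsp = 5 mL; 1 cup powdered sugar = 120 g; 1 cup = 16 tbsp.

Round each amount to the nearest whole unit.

granulated sugar: 269 g; chocolate chips: 161 tbsp; powdered sugar: 456 g

Scaling factor: 57/15 = 19/5 = 3.8.
granulated sugar: 2.5 oz × 19/5 × 28.35 g/oz ≈ 269 g
chocolate chips: 450 g × 19/5 ÷ 170 g/cup × 16 tbsp/cup ≈ 161 tbsp
powdered sugar: 1 cup × 19/5 × 120 g/cup = 456 g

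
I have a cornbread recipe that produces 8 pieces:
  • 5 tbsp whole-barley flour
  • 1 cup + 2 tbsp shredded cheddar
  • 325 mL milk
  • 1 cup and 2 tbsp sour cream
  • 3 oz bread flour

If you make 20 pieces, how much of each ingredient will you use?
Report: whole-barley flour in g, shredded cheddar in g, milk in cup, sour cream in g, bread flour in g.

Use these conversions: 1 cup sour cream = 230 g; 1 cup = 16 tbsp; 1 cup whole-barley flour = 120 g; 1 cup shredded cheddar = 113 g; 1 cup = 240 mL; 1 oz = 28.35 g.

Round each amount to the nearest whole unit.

whole-barley flour: 94 g; shredded cheddar: 318 g; milk: 3 cup; sour cream: 647 g; bread flour: 213 g

Scaling factor: 20/8 = 5/2 = 2.5.
whole-barley flour: 5 tbsp × 5/2 ÷ 16 tbsp/cup × 120 g/cup ≈ 94 g
shredded cheddar: (1 cup + 2 tbsp = 1.125 cup) × 5/2 × 113 g/cup ≈ 318 g
milk: 325 mL × 5/2 ÷ 240 mL/cup ≈ 3 cup
sour cream: (1 cup + 2 tbsp = 1.125 cup) × 5/2 × 230 g/cup ≈ 647 g
bread flour: 3 oz × 5/2 × 28.35 g/oz ≈ 213 g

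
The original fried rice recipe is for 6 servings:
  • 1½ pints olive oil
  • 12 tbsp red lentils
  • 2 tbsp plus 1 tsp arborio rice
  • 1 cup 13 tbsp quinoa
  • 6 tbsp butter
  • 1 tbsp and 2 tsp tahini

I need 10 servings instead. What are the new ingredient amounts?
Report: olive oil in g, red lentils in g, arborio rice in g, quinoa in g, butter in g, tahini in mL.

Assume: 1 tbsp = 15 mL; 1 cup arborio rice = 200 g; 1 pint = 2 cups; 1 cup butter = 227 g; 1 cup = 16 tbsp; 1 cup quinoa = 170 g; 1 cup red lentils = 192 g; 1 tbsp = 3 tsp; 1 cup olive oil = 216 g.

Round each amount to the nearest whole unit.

olive oil: 1080 g; red lentils: 240 g; arborio rice: 49 g; quinoa: 514 g; butter: 142 g; tahini: 42 mL

Scaling factor: 10/6 = 5/3.
olive oil: 1.5 pint × 5/3 × 2 cup/pint × 216 g/cup = 1080 g
red lentils: 12 tbsp × 5/3 ÷ 16 tbsp/cup × 192 g/cup = 240 g
arborio rice: (2 tbsp + 1 tsp = 7/3 tbsp) × 5/3 ÷ 16 tbsp/cup × 200 g/cup ≈ 49 g
quinoa: (1 cup + 13 tbsp = 1.8125 cup) × 5/3 × 170 g/cup ≈ 514 g
butter: 6 tbsp × 5/3 ÷ 16 tbsp/cup × 227 g/cup ≈ 142 g
tahini: (1 tbsp + 2 tsp = 5/3 tbsp) × 5/3 × 15 mL/tbsp ≈ 42 mL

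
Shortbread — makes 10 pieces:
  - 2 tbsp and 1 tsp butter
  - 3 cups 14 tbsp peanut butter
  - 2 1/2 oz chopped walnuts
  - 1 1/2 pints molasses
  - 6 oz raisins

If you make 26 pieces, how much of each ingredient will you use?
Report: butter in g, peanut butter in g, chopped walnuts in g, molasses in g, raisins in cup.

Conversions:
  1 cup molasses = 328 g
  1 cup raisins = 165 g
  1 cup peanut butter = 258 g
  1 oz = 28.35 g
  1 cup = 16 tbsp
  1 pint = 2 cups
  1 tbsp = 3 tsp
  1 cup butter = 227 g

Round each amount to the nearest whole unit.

butter: 86 g; peanut butter: 2599 g; chopped walnuts: 184 g; molasses: 2558 g; raisins: 3 cup

Scaling factor: 26/10 = 13/5 = 2.6.
butter: (2 tbsp + 1 tsp = 7/3 tbsp) × 13/5 ÷ 16 tbsp/cup × 227 g/cup ≈ 86 g
peanut butter: (3 cup + 14 tbsp = 3.875 cup) × 13/5 × 258 g/cup ≈ 2599 g
chopped walnuts: 2.5 oz × 13/5 × 28.35 g/oz ≈ 184 g
molasses: 1.5 pint × 13/5 × 2 cup/pint × 328 g/cup ≈ 2558 g
raisins: 6 oz × 13/5 × 28.35 g/oz ÷ 165 g/cup ≈ 3 cup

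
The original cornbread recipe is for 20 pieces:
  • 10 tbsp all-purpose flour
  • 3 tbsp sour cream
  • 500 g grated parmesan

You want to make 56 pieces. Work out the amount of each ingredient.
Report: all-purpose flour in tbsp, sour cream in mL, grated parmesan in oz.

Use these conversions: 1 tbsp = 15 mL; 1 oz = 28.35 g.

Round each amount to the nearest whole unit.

all-purpose flour: 28 tbsp; sour cream: 126 mL; grated parmesan: 49 oz

Scaling factor: 56/20 = 14/5 = 2.8.
all-purpose flour: 10 tbsp × 14/5 = 28 tbsp
sour cream: 3 tbsp × 14/5 × 15 mL/tbsp = 126 mL
grated parmesan: 500 g × 14/5 ÷ 28.35 g/oz ≈ 49 oz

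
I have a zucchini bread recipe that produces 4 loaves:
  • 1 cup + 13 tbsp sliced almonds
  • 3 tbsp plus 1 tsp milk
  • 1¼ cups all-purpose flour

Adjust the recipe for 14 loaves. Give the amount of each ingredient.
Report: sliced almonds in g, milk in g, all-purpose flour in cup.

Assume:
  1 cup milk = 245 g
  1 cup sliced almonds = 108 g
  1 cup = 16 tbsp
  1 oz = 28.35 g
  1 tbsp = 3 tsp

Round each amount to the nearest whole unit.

sliced almonds: 685 g; milk: 179 g; all-purpose flour: 4 cup

Scaling factor: 14/4 = 7/2 = 3.5.
sliced almonds: (1 cup + 13 tbsp = 1.8125 cup) × 7/2 × 108 g/cup ≈ 685 g
milk: (3 tbsp + 1 tsp = 10/3 tbsp) × 7/2 ÷ 16 tbsp/cup × 245 g/cup ≈ 179 g
all-purpose flour: 1.25 cup × 7/2 ≈ 4 cup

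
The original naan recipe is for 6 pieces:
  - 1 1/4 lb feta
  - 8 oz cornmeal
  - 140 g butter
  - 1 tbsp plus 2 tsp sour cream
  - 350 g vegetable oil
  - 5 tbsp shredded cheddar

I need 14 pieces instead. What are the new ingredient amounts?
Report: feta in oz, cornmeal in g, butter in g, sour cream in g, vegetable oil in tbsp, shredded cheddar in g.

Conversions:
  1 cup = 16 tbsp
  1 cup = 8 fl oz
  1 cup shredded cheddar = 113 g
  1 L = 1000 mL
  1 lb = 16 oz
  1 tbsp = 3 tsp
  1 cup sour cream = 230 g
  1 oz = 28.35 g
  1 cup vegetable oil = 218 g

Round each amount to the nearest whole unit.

Scaling factor: 14/6 = 7/3.
feta: 1.25 lb × 7/3 × 16 oz/lb ≈ 47 oz
cornmeal: 8 oz × 7/3 × 28.35 g/oz ≈ 529 g
butter: 140 g × 7/3 ≈ 327 g
sour cream: (1 tbsp + 2 tsp = 5/3 tbsp) × 7/3 ÷ 16 tbsp/cup × 230 g/cup ≈ 56 g
vegetable oil: 350 g × 7/3 ÷ 218 g/cup × 16 tbsp/cup ≈ 60 tbsp
shredded cheddar: 5 tbsp × 7/3 ÷ 16 tbsp/cup × 113 g/cup ≈ 82 g

feta: 47 oz; cornmeal: 529 g; butter: 327 g; sour cream: 56 g; vegetable oil: 60 tbsp; shredded cheddar: 82 g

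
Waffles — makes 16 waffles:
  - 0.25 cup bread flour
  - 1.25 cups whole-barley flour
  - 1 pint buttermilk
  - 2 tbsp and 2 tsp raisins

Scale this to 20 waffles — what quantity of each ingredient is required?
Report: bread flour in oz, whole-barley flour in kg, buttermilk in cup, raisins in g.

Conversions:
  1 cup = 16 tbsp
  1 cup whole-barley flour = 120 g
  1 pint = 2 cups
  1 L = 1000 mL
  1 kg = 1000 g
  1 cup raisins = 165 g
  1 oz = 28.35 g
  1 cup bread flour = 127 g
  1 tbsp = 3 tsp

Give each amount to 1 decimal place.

bread flour: 1.4 oz; whole-barley flour: 0.2 kg; buttermilk: 2.5 cup; raisins: 34.4 g

Scaling factor: 20/16 = 5/4 = 1.25.
bread flour: 0.25 cup × 5/4 × 127 g/cup ÷ 28.35 g/oz ≈ 1.4 oz
whole-barley flour: 1.25 cup × 5/4 × 120 g/cup ÷ 1000 g/kg ≈ 0.2 kg
buttermilk: 1 pint × 5/4 × 2 cup/pint = 2.5 cup
raisins: (2 tbsp + 2 tsp = 8/3 tbsp) × 5/4 ÷ 16 tbsp/cup × 165 g/cup ≈ 34.4 g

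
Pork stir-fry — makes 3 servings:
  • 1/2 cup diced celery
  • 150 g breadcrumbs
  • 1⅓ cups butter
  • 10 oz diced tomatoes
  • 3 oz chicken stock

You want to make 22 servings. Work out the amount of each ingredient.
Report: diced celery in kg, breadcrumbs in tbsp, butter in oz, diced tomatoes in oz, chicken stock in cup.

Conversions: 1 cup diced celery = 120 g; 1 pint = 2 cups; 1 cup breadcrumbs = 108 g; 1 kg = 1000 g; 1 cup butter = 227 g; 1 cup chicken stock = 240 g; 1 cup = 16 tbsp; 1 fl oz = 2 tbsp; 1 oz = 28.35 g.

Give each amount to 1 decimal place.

diced celery: 0.4 kg; breadcrumbs: 163.0 tbsp; butter: 78.3 oz; diced tomatoes: 73.3 oz; chicken stock: 2.6 cup

Scaling factor: 22/3.
diced celery: 0.5 cup × 22/3 × 120 g/cup ÷ 1000 g/kg ≈ 0.4 kg
breadcrumbs: 150 g × 22/3 ÷ 108 g/cup × 16 tbsp/cup ≈ 163.0 tbsp
butter: 4/3 cup × 22/3 × 227 g/cup ÷ 28.35 g/oz ≈ 78.3 oz
diced tomatoes: 10 oz × 22/3 ≈ 73.3 oz
chicken stock: 3 oz × 22/3 × 28.35 g/oz ÷ 240 g/cup ≈ 2.6 cup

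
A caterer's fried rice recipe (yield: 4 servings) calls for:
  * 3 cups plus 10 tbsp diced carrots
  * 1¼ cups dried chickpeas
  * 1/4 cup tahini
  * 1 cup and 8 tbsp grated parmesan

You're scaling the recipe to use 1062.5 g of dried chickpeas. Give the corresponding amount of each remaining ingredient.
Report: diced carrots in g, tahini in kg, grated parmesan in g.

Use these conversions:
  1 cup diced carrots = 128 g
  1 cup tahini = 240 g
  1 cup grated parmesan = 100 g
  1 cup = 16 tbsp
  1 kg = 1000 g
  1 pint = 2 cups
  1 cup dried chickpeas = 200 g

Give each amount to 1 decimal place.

The original recipe has 250 g of dried chickpeas, so the scaling factor is 1062.5 ÷ 250 = 17/4 = 4.25.
diced carrots: (3 cup + 10 tbsp = 3.625 cup) × 17/4 × 128 g/cup = 1972.0 g
tahini: 0.25 cup × 17/4 × 240 g/cup ÷ 1000 g/kg ≈ 0.3 kg
grated parmesan: (1 cup + 8 tbsp = 1.5 cup) × 17/4 × 100 g/cup = 637.5 g

diced carrots: 1972.0 g; tahini: 0.3 kg; grated parmesan: 637.5 g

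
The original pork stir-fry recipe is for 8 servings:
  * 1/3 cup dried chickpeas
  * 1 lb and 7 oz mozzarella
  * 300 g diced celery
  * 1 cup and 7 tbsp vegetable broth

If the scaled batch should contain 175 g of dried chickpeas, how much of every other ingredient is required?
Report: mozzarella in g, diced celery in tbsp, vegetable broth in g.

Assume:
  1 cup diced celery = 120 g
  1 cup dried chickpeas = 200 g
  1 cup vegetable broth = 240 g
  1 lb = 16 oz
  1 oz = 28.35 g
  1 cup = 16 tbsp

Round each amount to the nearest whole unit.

The original recipe has 200/3 g of dried chickpeas, so the scaling factor is 175 ÷ 200/3 = 21/8 = 2.625.
mozzarella: (1 lb + 7 oz = 1.4375 lb) × 21/8 × 16 oz/lb × 28.35 g/oz ≈ 1712 g
diced celery: 300 g × 21/8 ÷ 120 g/cup × 16 tbsp/cup = 105 tbsp
vegetable broth: (1 cup + 7 tbsp = 1.4375 cup) × 21/8 × 240 g/cup ≈ 906 g

mozzarella: 1712 g; diced celery: 105 tbsp; vegetable broth: 906 g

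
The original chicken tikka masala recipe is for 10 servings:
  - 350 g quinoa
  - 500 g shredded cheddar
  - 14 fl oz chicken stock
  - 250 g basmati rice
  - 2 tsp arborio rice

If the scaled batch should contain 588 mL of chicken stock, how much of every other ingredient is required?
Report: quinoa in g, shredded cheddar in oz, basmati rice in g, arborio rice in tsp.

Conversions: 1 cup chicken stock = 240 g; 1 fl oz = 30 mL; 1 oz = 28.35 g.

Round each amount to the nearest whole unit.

quinoa: 490 g; shredded cheddar: 25 oz; basmati rice: 350 g; arborio rice: 3 tsp

The original recipe has 420 mL of chicken stock, so the scaling factor is 588 ÷ 420 = 7/5 = 1.4.
quinoa: 350 g × 7/5 = 490 g
shredded cheddar: 500 g × 7/5 ÷ 28.35 g/oz ≈ 25 oz
basmati rice: 250 g × 7/5 = 350 g
arborio rice: 2 tsp × 7/5 ≈ 3 tsp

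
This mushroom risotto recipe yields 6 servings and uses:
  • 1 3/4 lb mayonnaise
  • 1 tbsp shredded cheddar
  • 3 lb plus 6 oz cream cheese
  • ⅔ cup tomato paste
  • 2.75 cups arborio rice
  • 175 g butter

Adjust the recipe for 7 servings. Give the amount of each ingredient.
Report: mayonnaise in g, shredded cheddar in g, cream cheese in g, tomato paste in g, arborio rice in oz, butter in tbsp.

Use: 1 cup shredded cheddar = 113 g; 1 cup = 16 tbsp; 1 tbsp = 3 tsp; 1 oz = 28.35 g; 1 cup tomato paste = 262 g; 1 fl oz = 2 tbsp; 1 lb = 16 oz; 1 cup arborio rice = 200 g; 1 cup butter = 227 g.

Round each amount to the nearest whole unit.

Scaling factor: 7/6.
mayonnaise: 1.75 lb × 7/6 × 16 oz/lb × 28.35 g/oz ≈ 926 g
shredded cheddar: 1 tbsp × 7/6 ÷ 16 tbsp/cup × 113 g/cup ≈ 8 g
cream cheese: (3 lb + 6 oz = 3.375 lb) × 7/6 × 16 oz/lb × 28.35 g/oz ≈ 1786 g
tomato paste: 2/3 cup × 7/6 × 262 g/cup ≈ 204 g
arborio rice: 2.75 cup × 7/6 × 200 g/cup ÷ 28.35 g/oz ≈ 23 oz
butter: 175 g × 7/6 ÷ 227 g/cup × 16 tbsp/cup ≈ 14 tbsp

mayonnaise: 926 g; shredded cheddar: 8 g; cream cheese: 1786 g; tomato paste: 204 g; arborio rice: 23 oz; butter: 14 tbsp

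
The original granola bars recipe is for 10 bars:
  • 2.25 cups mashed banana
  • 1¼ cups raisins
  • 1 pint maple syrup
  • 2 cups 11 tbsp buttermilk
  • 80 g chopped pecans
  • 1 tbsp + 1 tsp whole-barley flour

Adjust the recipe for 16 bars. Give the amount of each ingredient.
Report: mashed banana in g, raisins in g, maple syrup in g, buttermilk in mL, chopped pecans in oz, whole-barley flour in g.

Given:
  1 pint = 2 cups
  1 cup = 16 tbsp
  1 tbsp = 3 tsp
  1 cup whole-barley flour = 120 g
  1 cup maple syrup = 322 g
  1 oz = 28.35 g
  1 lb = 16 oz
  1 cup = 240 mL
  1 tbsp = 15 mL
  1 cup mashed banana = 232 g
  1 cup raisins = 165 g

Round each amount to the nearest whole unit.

mashed banana: 835 g; raisins: 330 g; maple syrup: 1030 g; buttermilk: 1032 mL; chopped pecans: 5 oz; whole-barley flour: 16 g

Scaling factor: 16/10 = 8/5 = 1.6.
mashed banana: 2.25 cup × 8/5 × 232 g/cup ≈ 835 g
raisins: 1.25 cup × 8/5 × 165 g/cup = 330 g
maple syrup: 1 pint × 8/5 × 2 cup/pint × 322 g/cup ≈ 1030 g
buttermilk: (2 cup + 11 tbsp = 2.6875 cup) × 8/5 × 240 mL/cup = 1032 mL
chopped pecans: 80 g × 8/5 ÷ 28.35 g/oz ≈ 5 oz
whole-barley flour: (1 tbsp + 1 tsp = 4/3 tbsp) × 8/5 ÷ 16 tbsp/cup × 120 g/cup = 16 g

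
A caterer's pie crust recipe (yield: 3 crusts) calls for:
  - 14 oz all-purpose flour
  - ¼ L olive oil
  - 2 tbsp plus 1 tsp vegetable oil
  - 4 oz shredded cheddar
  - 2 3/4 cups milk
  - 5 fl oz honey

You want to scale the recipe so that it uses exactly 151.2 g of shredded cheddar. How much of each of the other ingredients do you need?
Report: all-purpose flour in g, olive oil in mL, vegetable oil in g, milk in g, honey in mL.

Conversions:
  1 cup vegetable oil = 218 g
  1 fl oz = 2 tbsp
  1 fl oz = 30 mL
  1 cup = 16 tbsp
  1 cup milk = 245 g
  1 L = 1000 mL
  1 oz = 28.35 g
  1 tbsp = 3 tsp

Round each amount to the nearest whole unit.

The original recipe has 113.4 g of shredded cheddar, so the scaling factor is 151.2 ÷ 113.4 = 4/3.
all-purpose flour: 14 oz × 4/3 × 28.35 g/oz ≈ 529 g
olive oil: 0.25 L × 4/3 × 1000 mL/L ≈ 333 mL
vegetable oil: (2 tbsp + 1 tsp = 7/3 tbsp) × 4/3 ÷ 16 tbsp/cup × 218 g/cup ≈ 42 g
milk: 2.75 cup × 4/3 × 245 g/cup ≈ 898 g
honey: 5 fl oz × 4/3 × 30 mL/fl oz = 200 mL

all-purpose flour: 529 g; olive oil: 333 mL; vegetable oil: 42 g; milk: 898 g; honey: 200 mL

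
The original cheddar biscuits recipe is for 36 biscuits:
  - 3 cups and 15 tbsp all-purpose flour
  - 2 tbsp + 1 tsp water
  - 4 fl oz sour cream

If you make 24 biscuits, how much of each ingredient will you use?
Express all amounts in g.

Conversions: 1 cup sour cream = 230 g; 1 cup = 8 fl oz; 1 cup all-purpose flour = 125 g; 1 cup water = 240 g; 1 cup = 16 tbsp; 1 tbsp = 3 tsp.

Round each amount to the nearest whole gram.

Scaling factor: 24/36 = 2/3.
all-purpose flour: (3 cup + 15 tbsp = 3.9375 cup) × 2/3 × 125 g/cup ≈ 328 g
water: (2 tbsp + 1 tsp = 7/3 tbsp) × 2/3 ÷ 16 tbsp/cup × 240 g/cup ≈ 23 g
sour cream: 4 fl oz × 2/3 ÷ 8 fl oz/cup × 230 g/cup ≈ 77 g

all-purpose flour: 328 g; water: 23 g; sour cream: 77 g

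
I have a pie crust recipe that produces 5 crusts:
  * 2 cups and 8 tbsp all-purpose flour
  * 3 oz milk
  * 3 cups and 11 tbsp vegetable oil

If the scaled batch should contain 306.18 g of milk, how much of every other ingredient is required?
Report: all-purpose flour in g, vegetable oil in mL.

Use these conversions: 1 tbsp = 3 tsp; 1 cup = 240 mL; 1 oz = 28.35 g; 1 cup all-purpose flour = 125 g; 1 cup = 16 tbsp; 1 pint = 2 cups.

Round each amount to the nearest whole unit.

all-purpose flour: 1125 g; vegetable oil: 3186 mL

The original recipe has 85.05 g of milk, so the scaling factor is 306.18 ÷ 85.05 = 18/5 = 3.6.
all-purpose flour: (2 cup + 8 tbsp = 2.5 cup) × 18/5 × 125 g/cup = 1125 g
vegetable oil: (3 cup + 11 tbsp = 3.6875 cup) × 18/5 × 240 mL/cup = 3186 mL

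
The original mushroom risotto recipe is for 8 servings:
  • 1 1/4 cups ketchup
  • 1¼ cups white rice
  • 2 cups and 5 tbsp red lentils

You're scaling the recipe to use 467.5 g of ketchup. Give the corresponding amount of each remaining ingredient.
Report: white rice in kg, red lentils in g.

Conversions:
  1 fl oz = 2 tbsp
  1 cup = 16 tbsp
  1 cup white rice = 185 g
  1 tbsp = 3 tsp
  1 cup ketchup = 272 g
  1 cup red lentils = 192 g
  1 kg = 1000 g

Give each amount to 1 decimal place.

white rice: 0.3 kg; red lentils: 610.5 g

The original recipe has 340 g of ketchup, so the scaling factor is 467.5 ÷ 340 = 11/8 = 1.375.
white rice: 1.25 cup × 11/8 × 185 g/cup ÷ 1000 g/kg ≈ 0.3 kg
red lentils: (2 cup + 5 tbsp = 2.3125 cup) × 11/8 × 192 g/cup = 610.5 g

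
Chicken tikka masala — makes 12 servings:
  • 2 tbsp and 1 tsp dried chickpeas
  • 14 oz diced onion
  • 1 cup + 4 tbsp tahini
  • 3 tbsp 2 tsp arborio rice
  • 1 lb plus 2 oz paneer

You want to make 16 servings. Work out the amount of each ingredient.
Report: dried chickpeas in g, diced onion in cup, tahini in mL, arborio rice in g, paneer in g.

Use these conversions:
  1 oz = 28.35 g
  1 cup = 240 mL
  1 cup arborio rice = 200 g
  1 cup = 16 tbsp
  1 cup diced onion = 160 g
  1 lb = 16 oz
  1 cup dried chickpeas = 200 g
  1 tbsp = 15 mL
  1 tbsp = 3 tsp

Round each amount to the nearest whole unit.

Scaling factor: 16/12 = 4/3.
dried chickpeas: (2 tbsp + 1 tsp = 7/3 tbsp) × 4/3 ÷ 16 tbsp/cup × 200 g/cup ≈ 39 g
diced onion: 14 oz × 4/3 × 28.35 g/oz ÷ 160 g/cup ≈ 3 cup
tahini: (1 cup + 4 tbsp = 1.25 cup) × 4/3 × 240 mL/cup = 400 mL
arborio rice: (3 tbsp + 2 tsp = 11/3 tbsp) × 4/3 ÷ 16 tbsp/cup × 200 g/cup ≈ 61 g
paneer: (1 lb + 2 oz = 1.125 lb) × 4/3 × 16 oz/lb × 28.35 g/oz ≈ 680 g

dried chickpeas: 39 g; diced onion: 3 cup; tahini: 400 mL; arborio rice: 61 g; paneer: 680 g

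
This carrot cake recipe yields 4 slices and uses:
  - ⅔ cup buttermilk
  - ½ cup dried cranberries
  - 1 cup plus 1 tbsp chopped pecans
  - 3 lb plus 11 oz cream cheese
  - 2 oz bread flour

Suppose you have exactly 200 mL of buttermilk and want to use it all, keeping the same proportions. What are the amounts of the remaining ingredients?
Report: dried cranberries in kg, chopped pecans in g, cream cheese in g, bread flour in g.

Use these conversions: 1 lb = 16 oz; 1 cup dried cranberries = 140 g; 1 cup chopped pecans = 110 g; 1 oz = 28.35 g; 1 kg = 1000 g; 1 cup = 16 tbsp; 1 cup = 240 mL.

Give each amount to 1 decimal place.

dried cranberries: 0.1 kg; chopped pecans: 146.1 g; cream cheese: 2090.8 g; bread flour: 70.9 g

The original recipe has 160 mL of buttermilk, so the scaling factor is 200 ÷ 160 = 5/4 = 1.25.
dried cranberries: 0.5 cup × 5/4 × 140 g/cup ÷ 1000 g/kg ≈ 0.1 kg
chopped pecans: (1 cup + 1 tbsp = 1.0625 cup) × 5/4 × 110 g/cup ≈ 146.1 g
cream cheese: (3 lb + 11 oz = 3.6875 lb) × 5/4 × 16 oz/lb × 28.35 g/oz ≈ 2090.8 g
bread flour: 2 oz × 5/4 × 28.35 g/oz ≈ 70.9 g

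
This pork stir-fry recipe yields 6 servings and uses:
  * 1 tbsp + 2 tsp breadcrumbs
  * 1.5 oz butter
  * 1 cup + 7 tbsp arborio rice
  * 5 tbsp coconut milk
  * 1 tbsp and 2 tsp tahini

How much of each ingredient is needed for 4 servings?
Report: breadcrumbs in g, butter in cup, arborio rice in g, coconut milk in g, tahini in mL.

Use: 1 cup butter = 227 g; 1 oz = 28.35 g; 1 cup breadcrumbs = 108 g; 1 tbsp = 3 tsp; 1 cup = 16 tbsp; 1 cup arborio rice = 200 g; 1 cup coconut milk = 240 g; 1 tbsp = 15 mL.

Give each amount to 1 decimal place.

breadcrumbs: 7.5 g; butter: 0.1 cup; arborio rice: 191.7 g; coconut milk: 50.0 g; tahini: 16.7 mL

Scaling factor: 4/6 = 2/3.
breadcrumbs: (1 tbsp + 2 tsp = 5/3 tbsp) × 2/3 ÷ 16 tbsp/cup × 108 g/cup = 7.5 g
butter: 1.5 oz × 2/3 × 28.35 g/oz ÷ 227 g/cup ≈ 0.1 cup
arborio rice: (1 cup + 7 tbsp = 1.4375 cup) × 2/3 × 200 g/cup ≈ 191.7 g
coconut milk: 5 tbsp × 2/3 ÷ 16 tbsp/cup × 240 g/cup = 50.0 g
tahini: (1 tbsp + 2 tsp = 5/3 tbsp) × 2/3 × 15 mL/tbsp ≈ 16.7 mL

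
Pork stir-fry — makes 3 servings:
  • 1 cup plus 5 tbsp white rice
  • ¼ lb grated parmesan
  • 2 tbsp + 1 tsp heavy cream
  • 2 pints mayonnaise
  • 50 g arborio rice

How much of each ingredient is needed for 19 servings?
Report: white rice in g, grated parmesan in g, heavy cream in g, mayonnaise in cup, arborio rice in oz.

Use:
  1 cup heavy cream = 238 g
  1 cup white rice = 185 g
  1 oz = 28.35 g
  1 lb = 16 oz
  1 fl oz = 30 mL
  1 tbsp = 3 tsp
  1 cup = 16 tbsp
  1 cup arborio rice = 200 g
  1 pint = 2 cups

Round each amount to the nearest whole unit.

white rice: 1538 g; grated parmesan: 718 g; heavy cream: 220 g; mayonnaise: 25 cup; arborio rice: 11 oz

Scaling factor: 19/3.
white rice: (1 cup + 5 tbsp = 1.3125 cup) × 19/3 × 185 g/cup ≈ 1538 g
grated parmesan: 0.25 lb × 19/3 × 16 oz/lb × 28.35 g/oz ≈ 718 g
heavy cream: (2 tbsp + 1 tsp = 7/3 tbsp) × 19/3 ÷ 16 tbsp/cup × 238 g/cup ≈ 220 g
mayonnaise: 2 pint × 19/3 × 2 cup/pint ≈ 25 cup
arborio rice: 50 g × 19/3 ÷ 28.35 g/oz ≈ 11 oz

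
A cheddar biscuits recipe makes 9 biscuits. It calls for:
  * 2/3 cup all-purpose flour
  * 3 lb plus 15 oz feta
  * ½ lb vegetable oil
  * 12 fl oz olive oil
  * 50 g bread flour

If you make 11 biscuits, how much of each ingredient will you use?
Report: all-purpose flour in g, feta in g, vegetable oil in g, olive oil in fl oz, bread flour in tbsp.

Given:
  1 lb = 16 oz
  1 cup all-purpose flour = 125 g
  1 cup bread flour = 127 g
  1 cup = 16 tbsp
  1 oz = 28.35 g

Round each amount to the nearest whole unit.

Scaling factor: 11/9.
all-purpose flour: 2/3 cup × 11/9 × 125 g/cup ≈ 102 g
feta: (3 lb + 15 oz = 3.9375 lb) × 11/9 × 16 oz/lb × 28.35 g/oz ≈ 2183 g
vegetable oil: 0.5 lb × 11/9 × 16 oz/lb × 28.35 g/oz ≈ 277 g
olive oil: 12 fl oz × 11/9 ≈ 15 fl oz
bread flour: 50 g × 11/9 ÷ 127 g/cup × 16 tbsp/cup ≈ 8 tbsp

all-purpose flour: 102 g; feta: 2183 g; vegetable oil: 277 g; olive oil: 15 fl oz; bread flour: 8 tbsp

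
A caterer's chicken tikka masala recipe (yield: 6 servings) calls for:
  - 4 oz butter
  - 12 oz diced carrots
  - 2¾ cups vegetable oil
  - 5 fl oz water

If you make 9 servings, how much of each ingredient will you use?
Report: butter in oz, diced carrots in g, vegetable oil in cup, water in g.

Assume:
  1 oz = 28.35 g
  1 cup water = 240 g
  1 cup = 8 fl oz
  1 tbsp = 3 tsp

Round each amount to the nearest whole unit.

butter: 6 oz; diced carrots: 510 g; vegetable oil: 4 cup; water: 225 g

Scaling factor: 9/6 = 3/2 = 1.5.
butter: 4 oz × 3/2 = 6 oz
diced carrots: 12 oz × 3/2 × 28.35 g/oz ≈ 510 g
vegetable oil: 2.75 cup × 3/2 ≈ 4 cup
water: 5 fl oz × 3/2 ÷ 8 fl oz/cup × 240 g/cup = 225 g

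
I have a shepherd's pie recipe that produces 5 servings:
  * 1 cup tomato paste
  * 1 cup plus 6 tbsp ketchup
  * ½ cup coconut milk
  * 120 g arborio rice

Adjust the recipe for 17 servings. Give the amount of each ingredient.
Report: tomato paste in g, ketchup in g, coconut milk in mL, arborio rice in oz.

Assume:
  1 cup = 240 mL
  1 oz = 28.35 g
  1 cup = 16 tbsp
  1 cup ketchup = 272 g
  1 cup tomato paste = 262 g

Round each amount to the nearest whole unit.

tomato paste: 891 g; ketchup: 1272 g; coconut milk: 408 mL; arborio rice: 14 oz

Scaling factor: 17/5 = 3.4.
tomato paste: 1 cup × 17/5 × 262 g/cup ≈ 891 g
ketchup: (1 cup + 6 tbsp = 1.375 cup) × 17/5 × 272 g/cup ≈ 1272 g
coconut milk: 0.5 cup × 17/5 × 240 mL/cup = 408 mL
arborio rice: 120 g × 17/5 ÷ 28.35 g/oz ≈ 14 oz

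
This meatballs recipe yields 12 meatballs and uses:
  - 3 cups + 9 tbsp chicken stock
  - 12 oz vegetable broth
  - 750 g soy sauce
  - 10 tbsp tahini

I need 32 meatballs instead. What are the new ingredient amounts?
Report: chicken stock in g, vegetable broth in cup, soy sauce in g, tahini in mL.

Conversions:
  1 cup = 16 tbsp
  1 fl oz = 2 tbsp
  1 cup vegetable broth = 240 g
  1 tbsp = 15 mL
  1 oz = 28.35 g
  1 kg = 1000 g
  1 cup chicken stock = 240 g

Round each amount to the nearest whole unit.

Scaling factor: 32/12 = 8/3.
chicken stock: (3 cup + 9 tbsp = 3.5625 cup) × 8/3 × 240 g/cup = 2280 g
vegetable broth: 12 oz × 8/3 × 28.35 g/oz ÷ 240 g/cup ≈ 4 cup
soy sauce: 750 g × 8/3 = 2000 g
tahini: 10 tbsp × 8/3 × 15 mL/tbsp = 400 mL

chicken stock: 2280 g; vegetable broth: 4 cup; soy sauce: 2000 g; tahini: 400 mL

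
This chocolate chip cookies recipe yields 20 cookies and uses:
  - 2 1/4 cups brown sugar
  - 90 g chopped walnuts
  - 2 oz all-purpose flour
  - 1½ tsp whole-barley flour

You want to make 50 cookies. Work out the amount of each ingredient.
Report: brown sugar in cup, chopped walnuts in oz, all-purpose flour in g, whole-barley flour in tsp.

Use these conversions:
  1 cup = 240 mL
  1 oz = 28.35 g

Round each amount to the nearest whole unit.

brown sugar: 6 cup; chopped walnuts: 8 oz; all-purpose flour: 142 g; whole-barley flour: 4 tsp

Scaling factor: 50/20 = 5/2 = 2.5.
brown sugar: 2.25 cup × 5/2 ≈ 6 cup
chopped walnuts: 90 g × 5/2 ÷ 28.35 g/oz ≈ 8 oz
all-purpose flour: 2 oz × 5/2 × 28.35 g/oz ≈ 142 g
whole-barley flour: 1.5 tsp × 5/2 ≈ 4 tsp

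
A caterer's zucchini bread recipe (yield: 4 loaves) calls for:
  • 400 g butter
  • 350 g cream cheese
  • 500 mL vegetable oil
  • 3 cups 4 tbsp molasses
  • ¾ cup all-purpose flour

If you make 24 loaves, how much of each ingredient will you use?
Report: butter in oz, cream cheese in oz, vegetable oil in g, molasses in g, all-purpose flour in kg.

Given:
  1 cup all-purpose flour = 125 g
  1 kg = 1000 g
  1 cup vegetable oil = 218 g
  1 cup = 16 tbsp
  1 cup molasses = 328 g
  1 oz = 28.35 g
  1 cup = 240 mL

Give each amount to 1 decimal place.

butter: 84.7 oz; cream cheese: 74.1 oz; vegetable oil: 2725.0 g; molasses: 6396.0 g; all-purpose flour: 0.6 kg

Scaling factor: 24/4 = 6.
butter: 400 g × 6 ÷ 28.35 g/oz ≈ 84.7 oz
cream cheese: 350 g × 6 ÷ 28.35 g/oz ≈ 74.1 oz
vegetable oil: 500 mL × 6 ÷ 240 mL/cup × 218 g/cup = 2725.0 g
molasses: (3 cup + 4 tbsp = 3.25 cup) × 6 × 328 g/cup = 6396.0 g
all-purpose flour: 0.75 cup × 6 × 125 g/cup ÷ 1000 g/kg ≈ 0.6 kg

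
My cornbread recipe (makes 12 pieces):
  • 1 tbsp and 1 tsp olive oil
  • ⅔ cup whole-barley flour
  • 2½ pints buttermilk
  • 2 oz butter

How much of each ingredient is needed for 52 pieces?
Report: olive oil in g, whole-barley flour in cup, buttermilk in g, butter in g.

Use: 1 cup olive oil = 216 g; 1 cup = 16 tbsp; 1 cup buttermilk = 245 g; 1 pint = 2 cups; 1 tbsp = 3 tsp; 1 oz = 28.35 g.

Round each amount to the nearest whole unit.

Scaling factor: 52/12 = 13/3.
olive oil: (1 tbsp + 1 tsp = 4/3 tbsp) × 13/3 ÷ 16 tbsp/cup × 216 g/cup = 78 g
whole-barley flour: 2/3 cup × 13/3 ≈ 3 cup
buttermilk: 2.5 pint × 13/3 × 2 cup/pint × 245 g/cup ≈ 5308 g
butter: 2 oz × 13/3 × 28.35 g/oz ≈ 246 g

olive oil: 78 g; whole-barley flour: 3 cup; buttermilk: 5308 g; butter: 246 g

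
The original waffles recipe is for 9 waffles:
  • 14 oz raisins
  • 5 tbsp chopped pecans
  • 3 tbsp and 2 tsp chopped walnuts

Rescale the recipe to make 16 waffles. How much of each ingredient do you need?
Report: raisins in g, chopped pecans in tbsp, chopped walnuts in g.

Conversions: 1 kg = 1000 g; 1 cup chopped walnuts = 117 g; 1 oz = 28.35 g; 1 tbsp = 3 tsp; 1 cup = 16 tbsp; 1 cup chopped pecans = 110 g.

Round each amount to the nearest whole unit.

Scaling factor: 16/9.
raisins: 14 oz × 16/9 × 28.35 g/oz ≈ 706 g
chopped pecans: 5 tbsp × 16/9 ≈ 9 tbsp
chopped walnuts: (3 tbsp + 2 tsp = 11/3 tbsp) × 16/9 ÷ 16 tbsp/cup × 117 g/cup ≈ 48 g

raisins: 706 g; chopped pecans: 9 tbsp; chopped walnuts: 48 g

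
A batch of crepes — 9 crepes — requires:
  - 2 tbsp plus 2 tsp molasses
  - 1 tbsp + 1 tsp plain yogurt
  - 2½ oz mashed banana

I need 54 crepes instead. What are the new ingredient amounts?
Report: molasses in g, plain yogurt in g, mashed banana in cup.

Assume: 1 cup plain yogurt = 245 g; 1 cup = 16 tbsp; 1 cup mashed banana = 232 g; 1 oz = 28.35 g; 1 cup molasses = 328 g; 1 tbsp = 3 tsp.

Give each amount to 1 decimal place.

Scaling factor: 54/9 = 6.
molasses: (2 tbsp + 2 tsp = 8/3 tbsp) × 6 ÷ 16 tbsp/cup × 328 g/cup = 328.0 g
plain yogurt: (1 tbsp + 1 tsp = 4/3 tbsp) × 6 ÷ 16 tbsp/cup × 245 g/cup = 122.5 g
mashed banana: 2.5 oz × 6 × 28.35 g/oz ÷ 232 g/cup ≈ 1.8 cup

molasses: 328.0 g; plain yogurt: 122.5 g; mashed banana: 1.8 cup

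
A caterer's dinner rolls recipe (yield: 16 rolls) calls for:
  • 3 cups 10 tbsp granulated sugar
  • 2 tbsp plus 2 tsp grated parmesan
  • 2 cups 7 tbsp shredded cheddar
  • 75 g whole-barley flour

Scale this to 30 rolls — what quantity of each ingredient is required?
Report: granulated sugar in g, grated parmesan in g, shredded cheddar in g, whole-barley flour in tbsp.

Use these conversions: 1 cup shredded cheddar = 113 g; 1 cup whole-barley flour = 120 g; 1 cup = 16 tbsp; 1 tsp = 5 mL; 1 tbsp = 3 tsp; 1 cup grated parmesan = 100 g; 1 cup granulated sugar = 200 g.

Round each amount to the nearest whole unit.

Scaling factor: 30/16 = 15/8 = 1.875.
granulated sugar: (3 cup + 10 tbsp = 3.625 cup) × 15/8 × 200 g/cup ≈ 1359 g
grated parmesan: (2 tbsp + 2 tsp = 8/3 tbsp) × 15/8 ÷ 16 tbsp/cup × 100 g/cup ≈ 31 g
shredded cheddar: (2 cup + 7 tbsp = 2.4375 cup) × 15/8 × 113 g/cup ≈ 516 g
whole-barley flour: 75 g × 15/8 ÷ 120 g/cup × 16 tbsp/cup ≈ 19 tbsp

granulated sugar: 1359 g; grated parmesan: 31 g; shredded cheddar: 516 g; whole-barley flour: 19 tbsp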